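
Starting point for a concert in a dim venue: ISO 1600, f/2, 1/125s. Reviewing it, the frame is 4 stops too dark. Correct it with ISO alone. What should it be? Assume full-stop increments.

ISO 25600

Underexposed by 4 stops → need 4 stops brighter.
ISO: 1600 → 3200 → 6400 → 12800 → 25600.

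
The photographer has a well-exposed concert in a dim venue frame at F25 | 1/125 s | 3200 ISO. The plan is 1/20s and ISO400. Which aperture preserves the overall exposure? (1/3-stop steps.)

f/22

Shutter speed: 1/125 → 1/100 → 1/80 → 1/60 → 1/50 → 1/40 → 1/30 → 1/25 → 1/20 — 2 2/3 stops slower (brighter).
ISO: 3200 → 2500 → 2000 → 1600 → 1250 → 1000 → 800 → 640 → 500 → 400 — 3 stops dropped (darker).
Net change so far: 1/3 stop darker. Offset with the aperture: f/25 → f/22.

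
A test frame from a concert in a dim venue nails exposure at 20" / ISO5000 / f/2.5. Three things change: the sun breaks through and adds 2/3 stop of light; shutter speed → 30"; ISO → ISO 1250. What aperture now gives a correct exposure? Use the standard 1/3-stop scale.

f/2

Scene light: 2/3 stop brighter.
Shutter speed: 20 → 25 → 30 — 2/3 stop slower (brighter).
ISO: 5000 → 4000 → 3200 → 2500 → 2000 → 1600 → 1250 — 2 stops lower (darker).
Net so far: 2/3 stop darker. Aperture: f/2.5 → f/2.2 → f/2.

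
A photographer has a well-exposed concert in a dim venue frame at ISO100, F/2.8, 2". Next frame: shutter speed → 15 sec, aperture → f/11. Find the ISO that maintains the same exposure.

Shutter speed: 2 → 4 → 8 → 15 — 3 stops longer (brighter).
Aperture: f/2.8 → f/4 → f/5.6 → f/8 → f/11 — 4 stops narrower (darker).
Net change so far: 1 stop darker. Offset with the ISO: 100 → 200.

ISO 200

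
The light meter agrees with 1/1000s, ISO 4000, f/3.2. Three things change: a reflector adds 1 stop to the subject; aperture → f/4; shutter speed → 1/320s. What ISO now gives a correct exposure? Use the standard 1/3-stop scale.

Scene light: 1 stop brighter.
Aperture: f/3.2 → f/3.5 → f/4 — 2/3 stop smaller aperture (darker).
Shutter speed: 1/1000 → 1/800 → 1/640 → 1/500 → 1/400 → 1/320 — 1 2/3 stops longer (brighter).
Net so far: 2 stops brighter. ISO: 4000 → 3200 → 2500 → 2000 → 1600 → 1250 → 1000.

ISO 1000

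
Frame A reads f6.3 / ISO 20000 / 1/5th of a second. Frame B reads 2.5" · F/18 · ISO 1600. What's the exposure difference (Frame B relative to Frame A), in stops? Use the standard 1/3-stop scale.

3 stops darker

Aperture: f/6.3 → f/7.1 → f/8 → f/9 → f/10 → f/11 → f/13 → f/14 → f/16 → f/18 — 3 stops stopped down (darker).
Shutter speed: 1/5 → 1/4 → 0.3 → 0.4 → 0.5 → 0.6 → 0.8 → 1 → 1.3 → 1.6 → 2 → 2.5 — 3 2/3 stops slower (brighter).
ISO: 20000 → 16000 → 12800 → 10000 → 8000 → 6400 → 5000 → 4000 → 3200 → 2500 → 2000 → 1600 — 3 2/3 stops dropped (darker).
Net: −3 +3 2/3 −3 2/3 = −3 stops.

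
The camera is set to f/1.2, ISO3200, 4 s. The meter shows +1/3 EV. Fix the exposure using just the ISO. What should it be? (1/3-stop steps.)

Overexposed by 1/3 stop → need 1/3 stop darker.
ISO: 3200 → 2500.

ISO 2500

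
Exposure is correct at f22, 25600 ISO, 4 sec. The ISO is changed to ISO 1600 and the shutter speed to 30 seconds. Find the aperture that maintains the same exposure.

ISO: 25600 → 12800 → 6400 → 3200 → 1600 — 4 stops lower (darker).
Shutter speed: 4 → 8 → 15 → 30 — 3 stops longer (brighter).
Net change so far: 1 stop darker. Offset with the aperture: f/22 → f/16.

f/16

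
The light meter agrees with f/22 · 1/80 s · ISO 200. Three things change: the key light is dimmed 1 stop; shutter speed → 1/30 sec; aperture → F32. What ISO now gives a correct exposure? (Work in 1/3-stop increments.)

ISO 320

Scene light: 1 stop darker.
Shutter speed: 1/80 → 1/60 → 1/50 → 1/40 → 1/30 — 1 1/3 stops longer (brighter).
Aperture: f/22 → f/25 → f/29 → f/32 — 1 stop smaller aperture (darker).
Net so far: 2/3 stop darker. ISO: 200 → 250 → 320.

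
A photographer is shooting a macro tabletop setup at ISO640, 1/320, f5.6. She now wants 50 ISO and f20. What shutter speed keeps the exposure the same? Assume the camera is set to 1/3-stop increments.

0.5 s

ISO: 640 → 500 → 400 → 320 → 250 → 200 → 160 → 125 → 100 → 80 → 64 → 50 — 3 2/3 stops lower (darker).
Aperture: f/5.6 → f/6.3 → f/7.1 → f/8 → f/9 → f/10 → f/11 → f/13 → f/14 → f/16 → f/18 → f/20 — 3 2/3 stops narrower (darker).
Net change so far: 7 1/3 stops darker. Offset with the shutter speed: 1/320 → 1/250 → 1/200 → 1/160 → 1/125 → 1/100 → 1/80 → 1/60 → 1/50 → 1/40 → 1/30 → 1/25 → 1/20 → 1/15 → 1/13 → 1/10 → 1/8 → 1/6 → 1/5 → 1/4 → 0.3 → 0.4 → 0.5.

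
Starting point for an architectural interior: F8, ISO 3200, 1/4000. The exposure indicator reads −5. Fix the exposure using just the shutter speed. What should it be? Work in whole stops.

Underexposed by 5 stops → need 5 stops brighter.
Shutter speed: 1/4000 → 1/2000 → 1/1000 → 1/500 → 1/250 → 1/125.

1/125s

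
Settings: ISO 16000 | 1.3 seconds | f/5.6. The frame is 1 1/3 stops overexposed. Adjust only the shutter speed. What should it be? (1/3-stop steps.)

Overexposed by 1 1/3 stops → need 1 1/3 stops darker.
Shutter speed: 1.3 → 1 → 0.8 → 0.6 → 0.5.

0.5 s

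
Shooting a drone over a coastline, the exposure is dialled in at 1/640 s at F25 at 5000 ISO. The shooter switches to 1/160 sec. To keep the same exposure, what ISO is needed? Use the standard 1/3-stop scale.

ISO 1250

Shutter speed: 1/640 → 1/500 → 1/400 → 1/320 → 1/250 → 1/200 → 1/160 — 2 stops longer (brighter).
Need 2 stops darker from the ISO: 5000 → 4000 → 3200 → 2500 → 2000 → 1600 → 1250.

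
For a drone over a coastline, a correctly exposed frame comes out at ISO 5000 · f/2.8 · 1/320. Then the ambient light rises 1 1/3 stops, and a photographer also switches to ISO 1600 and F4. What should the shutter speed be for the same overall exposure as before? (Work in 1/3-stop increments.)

Scene light: 1 1/3 stops brighter.
ISO: 5000 → 4000 → 3200 → 2500 → 2000 → 1600 — 1 2/3 stops lower (darker).
Aperture: f/2.8 → f/3.2 → f/3.5 → f/4 — 1 stop stopped down (darker).
Net so far: 1 1/3 stops darker. Shutter speed: 1/320 → 1/250 → 1/200 → 1/160 → 1/125.

1/125s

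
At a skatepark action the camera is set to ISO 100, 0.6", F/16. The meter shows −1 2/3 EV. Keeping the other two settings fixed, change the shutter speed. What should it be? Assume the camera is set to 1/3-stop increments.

2 s

Underexposed by 1 2/3 stops → need 1 2/3 stops brighter.
Shutter speed: 0.6 → 0.8 → 1 → 1.3 → 1.6 → 2.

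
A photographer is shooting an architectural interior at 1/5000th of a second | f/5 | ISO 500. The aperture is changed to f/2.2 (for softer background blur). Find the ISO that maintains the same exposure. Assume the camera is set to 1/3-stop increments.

Aperture: f/5 → f/4.5 → f/4 → f/3.5 → f/3.2 → f/2.8 → f/2.5 → f/2.2 — 2 1/3 stops wider (brighter).
Need 2 1/3 stops darker from the ISO: 500 → 400 → 320 → 250 → 200 → 160 → 125 → 100.

ISO 100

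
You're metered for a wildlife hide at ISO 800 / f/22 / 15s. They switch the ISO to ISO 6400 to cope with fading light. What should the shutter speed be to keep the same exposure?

2 s

ISO: 800 → 1600 → 3200 → 6400 — 3 stops higher (brighter).
Need 3 stops darker from the shutter speed: 15 → 8 → 4 → 2.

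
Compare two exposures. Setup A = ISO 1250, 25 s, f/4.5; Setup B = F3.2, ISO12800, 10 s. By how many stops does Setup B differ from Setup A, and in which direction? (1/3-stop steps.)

3 stops brighter

Aperture: f/4.5 → f/4 → f/3.5 → f/3.2 — 1 stop opened up (brighter).
Shutter speed: 25 → 20 → 15 → 13 → 10 — 1 1/3 stops faster (darker).
ISO: 1250 → 1600 → 2000 → 2500 → 3200 → 4000 → 5000 → 6400 → 8000 → 10000 → 12800 — 3 1/3 stops higher (brighter).
Net: +1 −1 1/3 +3 1/3 = +3 stops.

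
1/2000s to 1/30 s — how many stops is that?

1/2000 → 1/1000 → 1/500 → 1/250 → 1/125 → 1/60 → 1/30 — count the steps: 6 stops.

6 stops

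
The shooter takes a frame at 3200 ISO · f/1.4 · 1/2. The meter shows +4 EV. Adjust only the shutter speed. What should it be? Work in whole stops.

Overexposed by 4 stops → need 4 stops darker.
Shutter speed: 1/2 → 1/4 → 1/8 → 1/15 → 1/30.

1/30s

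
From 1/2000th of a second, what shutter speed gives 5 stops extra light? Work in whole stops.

Shutter speed: 1/2000 → 1/1000 → 1/500 → 1/250 → 1/125 → 1/60 — 5 stops slower (brighter).

1/60s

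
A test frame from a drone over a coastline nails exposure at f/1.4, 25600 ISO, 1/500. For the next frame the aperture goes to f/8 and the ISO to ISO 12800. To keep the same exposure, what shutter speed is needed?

Aperture: f/1.4 → f/2 → f/2.8 → f/4 → f/5.6 → f/8 — 5 stops narrower (darker).
ISO: 25600 → 12800 — 1 stop dropped (darker).
Net change so far: 6 stops darker. Offset with the shutter speed: 1/500 → 1/250 → 1/125 → 1/60 → 1/30 → 1/15 → 1/8.

1/8s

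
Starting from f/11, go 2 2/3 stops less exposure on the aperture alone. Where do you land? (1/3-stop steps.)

Aperture: f/11 → f/13 → f/14 → f/16 → f/18 → f/20 → f/22 → f/25 → f/29 — 2 2/3 stops stopped down (darker).

f/29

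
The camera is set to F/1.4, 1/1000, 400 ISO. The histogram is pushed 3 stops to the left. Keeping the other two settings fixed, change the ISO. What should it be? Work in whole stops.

Underexposed by 3 stops → need 3 stops brighter.
ISO: 400 → 800 → 1600 → 3200.

ISO 3200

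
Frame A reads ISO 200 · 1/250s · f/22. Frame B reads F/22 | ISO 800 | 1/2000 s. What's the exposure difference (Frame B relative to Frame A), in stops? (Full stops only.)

1 stop darker

Aperture: unchanged.
Shutter speed: 1/250 → 1/500 → 1/1000 → 1/2000 — 3 stops shorter (darker).
ISO: 200 → 400 → 800 — 2 stops higher (brighter).
Net: −3 +2 = −1 stop.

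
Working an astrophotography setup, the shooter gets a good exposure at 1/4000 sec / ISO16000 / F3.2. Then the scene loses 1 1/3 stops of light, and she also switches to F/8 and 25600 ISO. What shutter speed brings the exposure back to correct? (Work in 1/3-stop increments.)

Scene light: 1 1/3 stops darker.
Aperture: f/3.2 → f/3.5 → f/4 → f/4.5 → f/5 → f/5.6 → f/6.3 → f/7.1 → f/8 — 2 2/3 stops smaller aperture (darker).
ISO: 16000 → 20000 → 25600 — 2/3 stop higher (brighter).
Net so far: 3 1/3 stops darker. Shutter speed: 1/4000 → 1/3200 → 1/2500 → 1/2000 → 1/1600 → 1/1250 → 1/1000 → 1/800 → 1/640 → 1/500 → 1/400.

1/400s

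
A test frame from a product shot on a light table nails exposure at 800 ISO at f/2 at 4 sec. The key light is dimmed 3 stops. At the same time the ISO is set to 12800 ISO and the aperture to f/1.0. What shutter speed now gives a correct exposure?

1/2s

Scene light: 3 stops darker.
ISO: 800 → 1600 → 3200 → 6400 → 12800 — 4 stops higher (brighter).
Aperture: f/2 → f/1.4 → f/1.0 — 2 stops opened up (brighter).
Net so far: 3 stops brighter. Shutter speed: 4 → 2 → 1 → 1/2.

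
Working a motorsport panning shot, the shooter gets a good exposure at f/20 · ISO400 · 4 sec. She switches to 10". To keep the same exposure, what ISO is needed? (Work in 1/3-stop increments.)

ISO 160

Shutter speed: 4 → 5 → 6 → 8 → 10 — 1 1/3 stops longer (brighter).
Need 1 1/3 stops darker from the ISO: 400 → 320 → 250 → 200 → 160.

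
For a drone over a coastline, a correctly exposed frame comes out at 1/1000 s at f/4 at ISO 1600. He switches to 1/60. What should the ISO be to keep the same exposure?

Shutter speed: 1/1000 → 1/500 → 1/250 → 1/125 → 1/60 — 4 stops longer (brighter).
Need 4 stops darker from the ISO: 1600 → 800 → 400 → 200 → 100.

ISO 100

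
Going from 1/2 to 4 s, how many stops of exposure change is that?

1/2 → 1 → 2 → 4 — count the steps: 3 stops.

3 stops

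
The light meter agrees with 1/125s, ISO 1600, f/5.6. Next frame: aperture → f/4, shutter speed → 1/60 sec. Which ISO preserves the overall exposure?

Aperture: f/5.6 → f/4 — 1 stop wider (brighter).
Shutter speed: 1/125 → 1/60 — 1 stop longer (brighter).
Net change so far: 2 stops brighter. Offset with the ISO: 1600 → 800 → 400.

ISO 400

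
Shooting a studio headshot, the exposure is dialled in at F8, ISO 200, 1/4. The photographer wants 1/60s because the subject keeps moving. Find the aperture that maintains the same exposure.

Shutter speed: 1/4 → 1/8 → 1/15 → 1/30 → 1/60 — 4 stops shorter (darker).
Need 4 stops brighter from the aperture: f/8 → f/5.6 → f/4 → f/2.8 → f/2.

f/2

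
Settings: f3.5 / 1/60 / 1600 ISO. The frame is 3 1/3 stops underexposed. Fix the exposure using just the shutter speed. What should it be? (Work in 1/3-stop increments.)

1/6s

Underexposed by 3 1/3 stops → need 3 1/3 stops brighter.
Shutter speed: 1/60 → 1/50 → 1/40 → 1/30 → 1/25 → 1/20 → 1/15 → 1/13 → 1/10 → 1/8 → 1/6.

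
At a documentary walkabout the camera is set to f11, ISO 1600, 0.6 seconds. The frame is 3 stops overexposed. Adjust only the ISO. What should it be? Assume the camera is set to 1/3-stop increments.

Overexposed by 3 stops → need 3 stops darker.
ISO: 1600 → 1250 → 1000 → 800 → 640 → 500 → 400 → 320 → 250 → 200.

ISO 200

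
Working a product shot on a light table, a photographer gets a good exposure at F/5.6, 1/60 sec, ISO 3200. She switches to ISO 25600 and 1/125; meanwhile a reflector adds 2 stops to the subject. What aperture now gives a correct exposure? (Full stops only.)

f/22

Scene light: 2 stops brighter.
ISO: 3200 → 6400 → 12800 → 25600 — 3 stops higher (brighter).
Shutter speed: 1/60 → 1/125 — 1 stop shorter (darker).
Net so far: 4 stops brighter. Aperture: f/5.6 → f/8 → f/11 → f/16 → f/22.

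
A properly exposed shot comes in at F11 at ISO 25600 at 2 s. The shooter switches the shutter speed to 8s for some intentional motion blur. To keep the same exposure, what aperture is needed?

Shutter speed: 2 → 4 → 8 — 2 stops slower (brighter).
Need 2 stops darker from the aperture: f/11 → f/16 → f/22.

f/22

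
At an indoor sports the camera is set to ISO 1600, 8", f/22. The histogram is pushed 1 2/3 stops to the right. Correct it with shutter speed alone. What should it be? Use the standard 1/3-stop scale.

Overexposed by 1 2/3 stops → need 1 2/3 stops darker.
Shutter speed: 8 → 6 → 5 → 4 → 3.2 → 2.5.

2.5 s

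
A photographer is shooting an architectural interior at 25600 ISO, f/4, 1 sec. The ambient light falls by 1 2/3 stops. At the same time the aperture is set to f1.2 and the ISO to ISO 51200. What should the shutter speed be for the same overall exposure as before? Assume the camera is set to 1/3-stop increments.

Scene light: 1 2/3 stops darker.
Aperture: f/4 → f/3.5 → f/3.2 → f/2.8 → f/2.5 → f/2.2 → f/2 → f/1.8 → f/1.6 → f/1.4 → f/1.2 — 3 1/3 stops larger aperture (brighter).
ISO: 25600 → 32000 → 40000 → 51200 — 1 stop higher (brighter).
Net so far: 2 2/3 stops brighter. Shutter speed: 1 → 0.8 → 0.6 → 0.5 → 0.4 → 0.3 → 1/4 → 1/5 → 1/6.

1/6s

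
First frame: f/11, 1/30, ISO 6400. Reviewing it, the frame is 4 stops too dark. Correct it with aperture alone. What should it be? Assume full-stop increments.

Underexposed by 4 stops → need 4 stops brighter.
Aperture: f/11 → f/8 → f/5.6 → f/4 → f/2.8.

f/2.8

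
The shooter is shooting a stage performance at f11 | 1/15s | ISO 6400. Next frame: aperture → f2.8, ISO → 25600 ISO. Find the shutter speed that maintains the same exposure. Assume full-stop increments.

Aperture: f/11 → f/8 → f/5.6 → f/4 → f/2.8 — 4 stops opened up (brighter).
ISO: 6400 → 12800 → 25600 — 2 stops raised (brighter).
Net change so far: 6 stops brighter. Offset with the shutter speed: 1/15 → 1/30 → 1/60 → 1/125 → 1/250 → 1/500 → 1/1000.

1/1000s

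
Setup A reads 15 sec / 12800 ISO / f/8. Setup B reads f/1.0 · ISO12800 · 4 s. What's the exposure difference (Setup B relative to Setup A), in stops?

Aperture: f/8 → f/5.6 → f/4 → f/2.8 → f/2 → f/1.4 → f/1.0 — 6 stops opened up (brighter).
Shutter speed: 15 → 8 → 4 — 2 stops shorter (darker).
ISO: unchanged.
Net: +6 −2 = +4 stops.

4 stops brighter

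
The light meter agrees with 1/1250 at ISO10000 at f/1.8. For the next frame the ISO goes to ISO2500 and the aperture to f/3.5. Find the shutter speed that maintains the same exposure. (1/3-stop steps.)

ISO: 10000 → 8000 → 6400 → 5000 → 4000 → 3200 → 2500 — 2 stops dropped (darker).
Aperture: f/1.8 → f/2 → f/2.2 → f/2.5 → f/2.8 → f/3.2 → f/3.5 — 2 stops narrower (darker).
Net change so far: 4 stops darker. Offset with the shutter speed: 1/1250 → 1/1000 → 1/800 → 1/640 → 1/500 → 1/400 → 1/320 → 1/250 → 1/200 → 1/160 → 1/125 → 1/100 → 1/80.

1/80s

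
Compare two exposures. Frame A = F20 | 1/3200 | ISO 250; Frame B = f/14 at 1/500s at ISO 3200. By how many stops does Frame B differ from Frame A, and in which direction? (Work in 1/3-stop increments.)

Aperture: f/20 → f/18 → f/16 → f/14 — 1 stop larger aperture (brighter).
Shutter speed: 1/3200 → 1/2500 → 1/2000 → 1/1600 → 1/1250 → 1/1000 → 1/800 → 1/640 → 1/500 — 2 2/3 stops slower (brighter).
ISO: 250 → 320 → 400 → 500 → 640 → 800 → 1000 → 1250 → 1600 → 2000 → 2500 → 3200 — 3 2/3 stops higher (brighter).
Net: +1 +2 2/3 +3 2/3 = +7 1/3 stops.

7 1/3 stops brighter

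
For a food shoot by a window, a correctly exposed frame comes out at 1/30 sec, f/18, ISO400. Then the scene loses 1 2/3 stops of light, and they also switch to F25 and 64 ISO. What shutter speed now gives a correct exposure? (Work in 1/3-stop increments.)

1.3 s

Scene light: 1 2/3 stops darker.
Aperture: f/18 → f/20 → f/22 → f/25 — 1 stop narrower (darker).
ISO: 400 → 320 → 250 → 200 → 160 → 125 → 100 → 80 → 64 — 2 2/3 stops dropped (darker).
Net so far: 5 1/3 stops darker. Shutter speed: 1/30 → 1/25 → 1/20 → 1/15 → 1/13 → 1/10 → 1/8 → 1/6 → 1/5 → 1/4 → 0.3 → 0.4 → 0.5 → 0.6 → 0.8 → 1 → 1.3.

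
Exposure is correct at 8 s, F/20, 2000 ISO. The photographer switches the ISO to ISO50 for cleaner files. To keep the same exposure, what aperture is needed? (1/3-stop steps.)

f/3.2

ISO: 2000 → 1600 → 1250 → 1000 → 800 → 640 → 500 → 400 → 320 → 250 → 200 → 160 → 125 → 100 → 80 → 64 → 50 — 5 1/3 stops dropped (darker).
Need 5 1/3 stops brighter from the aperture: f/20 → f/18 → f/16 → f/14 → f/13 → f/11 → f/10 → f/9 → f/8 → f/7.1 → f/6.3 → f/5.6 → f/5 → f/4.5 → f/4 → f/3.5 → f/3.2.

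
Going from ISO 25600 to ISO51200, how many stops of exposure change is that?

25600 → 51200 — count the steps: 1 stop.

1 stop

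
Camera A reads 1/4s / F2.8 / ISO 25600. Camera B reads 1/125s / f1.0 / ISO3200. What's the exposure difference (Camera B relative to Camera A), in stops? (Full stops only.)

5 stops darker

Aperture: f/2.8 → f/2 → f/1.4 → f/1.0 — 3 stops wider (brighter).
Shutter speed: 1/4 → 1/8 → 1/15 → 1/30 → 1/60 → 1/125 — 5 stops shorter (darker).
ISO: 25600 → 12800 → 6400 → 3200 — 3 stops dropped (darker).
Net: +3 −5 −3 = −5 stops.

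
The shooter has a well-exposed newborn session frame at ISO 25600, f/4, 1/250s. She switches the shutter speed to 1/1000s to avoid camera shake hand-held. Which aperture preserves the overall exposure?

Shutter speed: 1/250 → 1/500 → 1/1000 — 2 stops faster (darker).
Need 2 stops brighter from the aperture: f/4 → f/2.8 → f/2.

f/2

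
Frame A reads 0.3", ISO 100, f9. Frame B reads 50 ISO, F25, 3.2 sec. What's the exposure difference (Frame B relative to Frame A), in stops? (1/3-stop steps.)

Aperture: f/9 → f/10 → f/11 → f/13 → f/14 → f/16 → f/18 → f/20 → f/22 → f/25 — 3 stops smaller aperture (darker).
Shutter speed: 0.3 → 0.4 → 0.5 → 0.6 → 0.8 → 1 → 1.3 → 1.6 → 2 → 2.5 → 3.2 — 3 1/3 stops longer (brighter).
ISO: 100 → 80 → 64 → 50 — 1 stop dropped (darker).
Net: −3 +3 1/3 −1 = −2/3 stops.

2/3 stop darker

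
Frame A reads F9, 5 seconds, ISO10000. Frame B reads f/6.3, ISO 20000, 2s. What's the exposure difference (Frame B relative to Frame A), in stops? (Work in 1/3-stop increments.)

2/3 stop brighter

Aperture: f/9 → f/8 → f/7.1 → f/6.3 — 1 stop larger aperture (brighter).
Shutter speed: 5 → 4 → 3.2 → 2.5 → 2 — 1 1/3 stops shorter (darker).
ISO: 10000 → 12800 → 16000 → 20000 — 1 stop higher (brighter).
Net: +1 −1 1/3 +1 = +2/3 stops.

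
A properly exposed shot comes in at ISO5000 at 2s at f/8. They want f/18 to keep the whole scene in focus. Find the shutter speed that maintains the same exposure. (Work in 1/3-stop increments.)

10 s

Aperture: f/8 → f/9 → f/10 → f/11 → f/13 → f/14 → f/16 → f/18 — 2 1/3 stops narrower (darker).
Need 2 1/3 stops brighter from the shutter speed: 2 → 2.5 → 3.2 → 4 → 5 → 6 → 8 → 10.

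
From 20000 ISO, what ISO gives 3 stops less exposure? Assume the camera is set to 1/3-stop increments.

ISO 2500

ISO: 20000 → 16000 → 12800 → 10000 → 8000 → 6400 → 5000 → 4000 → 3200 → 2500 — 3 stops lower (darker).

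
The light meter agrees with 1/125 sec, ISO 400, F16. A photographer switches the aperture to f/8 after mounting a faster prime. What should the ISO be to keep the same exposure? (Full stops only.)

ISO 100

Aperture: f/16 → f/11 → f/8 — 2 stops larger aperture (brighter).
Need 2 stops darker from the ISO: 400 → 200 → 100.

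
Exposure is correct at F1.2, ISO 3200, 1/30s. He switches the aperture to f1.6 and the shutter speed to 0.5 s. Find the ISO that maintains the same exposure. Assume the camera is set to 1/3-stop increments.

Aperture: f/1.2 → f/1.4 → f/1.6 — 2/3 stop stopped down (darker).
Shutter speed: 1/30 → 1/25 → 1/20 → 1/15 → 1/13 → 1/10 → 1/8 → 1/6 → 1/5 → 1/4 → 0.3 → 0.4 → 0.5 — 4 stops slower (brighter).
Net change so far: 3 1/3 stops brighter. Offset with the ISO: 3200 → 2500 → 2000 → 1600 → 1250 → 1000 → 800 → 640 → 500 → 400 → 320.

ISO 320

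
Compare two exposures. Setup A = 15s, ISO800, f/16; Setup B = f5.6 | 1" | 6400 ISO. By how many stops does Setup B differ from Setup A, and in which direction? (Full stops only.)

Aperture: f/16 → f/11 → f/8 → f/5.6 — 3 stops opened up (brighter).
Shutter speed: 15 → 8 → 4 → 2 → 1 — 4 stops shorter (darker).
ISO: 800 → 1600 → 3200 → 6400 — 3 stops raised (brighter).
Net: +3 −4 +3 = +2 stops.

2 stops brighter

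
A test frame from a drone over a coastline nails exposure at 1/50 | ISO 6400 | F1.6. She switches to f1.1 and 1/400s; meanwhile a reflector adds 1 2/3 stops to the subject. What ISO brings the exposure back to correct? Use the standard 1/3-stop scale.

Scene light: 1 2/3 stops brighter.
Aperture: f/1.6 → f/1.4 → f/1.2 → f/1.1 — 1 stop opened up (brighter).
Shutter speed: 1/50 → 1/60 → 1/80 → 1/100 → 1/125 → 1/160 → 1/200 → 1/250 → 1/320 → 1/400 — 3 stops faster (darker).
Net so far: 1/3 stop darker. ISO: 6400 → 8000.

ISO 8000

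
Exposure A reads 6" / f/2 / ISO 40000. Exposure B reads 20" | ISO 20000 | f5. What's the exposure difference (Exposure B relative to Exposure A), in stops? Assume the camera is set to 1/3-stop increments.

Aperture: f/2 → f/2.2 → f/2.5 → f/2.8 → f/3.2 → f/3.5 → f/4 → f/4.5 → f/5 — 2 2/3 stops narrower (darker).
Shutter speed: 6 → 8 → 10 → 13 → 15 → 20 — 1 2/3 stops slower (brighter).
ISO: 40000 → 32000 → 25600 → 20000 — 1 stop dropped (darker).
Net: −2 2/3 +1 2/3 −1 = −2 stops.

2 stops darker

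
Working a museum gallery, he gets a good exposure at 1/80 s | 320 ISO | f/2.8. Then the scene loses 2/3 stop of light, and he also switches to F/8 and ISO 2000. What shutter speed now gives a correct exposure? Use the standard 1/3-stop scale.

1/40s

Scene light: 2/3 stop darker.
Aperture: f/2.8 → f/3.2 → f/3.5 → f/4 → f/4.5 → f/5 → f/5.6 → f/6.3 → f/7.1 → f/8 — 3 stops smaller aperture (darker).
ISO: 320 → 400 → 500 → 640 → 800 → 1000 → 1250 → 1600 → 2000 — 2 2/3 stops higher (brighter).
Net so far: 1 stop darker. Shutter speed: 1/80 → 1/60 → 1/50 → 1/40.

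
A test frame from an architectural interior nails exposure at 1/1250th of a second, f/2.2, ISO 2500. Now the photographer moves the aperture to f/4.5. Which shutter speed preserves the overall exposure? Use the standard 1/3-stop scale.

1/320s

Aperture: f/2.2 → f/2.5 → f/2.8 → f/3.2 → f/3.5 → f/4 → f/4.5 — 2 stops smaller aperture (darker).
Need 2 stops brighter from the shutter speed: 1/1250 → 1/1000 → 1/800 → 1/640 → 1/500 → 1/400 → 1/320.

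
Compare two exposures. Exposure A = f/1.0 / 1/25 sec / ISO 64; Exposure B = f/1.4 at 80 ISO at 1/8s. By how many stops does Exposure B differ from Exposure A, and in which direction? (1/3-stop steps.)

Aperture: f/1.0 → f/1.1 → f/1.2 → f/1.4 — 1 stop stopped down (darker).
Shutter speed: 1/25 → 1/20 → 1/15 → 1/13 → 1/10 → 1/8 — 1 2/3 stops longer (brighter).
ISO: 64 → 80 — 1/3 stop higher (brighter).
Net: −1 +1 2/3 +1/3 = +1 stop.

1 stop brighter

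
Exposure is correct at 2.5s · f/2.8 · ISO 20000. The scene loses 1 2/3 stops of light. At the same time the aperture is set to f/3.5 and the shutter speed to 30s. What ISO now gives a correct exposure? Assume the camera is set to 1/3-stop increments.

Scene light: 1 2/3 stops darker.
Aperture: f/2.8 → f/3.2 → f/3.5 — 2/3 stop stopped down (darker).
Shutter speed: 2.5 → 3.2 → 4 → 5 → 6 → 8 → 10 → 13 → 15 → 20 → 25 → 30 — 3 2/3 stops longer (brighter).
Net so far: 1 1/3 stops brighter. ISO: 20000 → 16000 → 12800 → 10000 → 8000.

ISO 8000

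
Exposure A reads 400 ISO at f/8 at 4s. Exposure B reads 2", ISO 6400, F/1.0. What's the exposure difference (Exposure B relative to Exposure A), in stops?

9 stops brighter

Aperture: f/8 → f/5.6 → f/4 → f/2.8 → f/2 → f/1.4 → f/1.0 — 6 stops opened up (brighter).
Shutter speed: 4 → 2 — 1 stop shorter (darker).
ISO: 400 → 800 → 1600 → 3200 → 6400 — 4 stops raised (brighter).
Net: +6 −1 +4 = +9 stops.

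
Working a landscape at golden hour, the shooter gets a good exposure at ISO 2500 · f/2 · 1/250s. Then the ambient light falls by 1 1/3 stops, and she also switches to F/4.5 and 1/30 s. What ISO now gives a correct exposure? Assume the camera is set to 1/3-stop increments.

ISO 4000

Scene light: 1 1/3 stops darker.
Aperture: f/2 → f/2.2 → f/2.5 → f/2.8 → f/3.2 → f/3.5 → f/4 → f/4.5 — 2 1/3 stops smaller aperture (darker).
Shutter speed: 1/250 → 1/200 → 1/160 → 1/125 → 1/100 → 1/80 → 1/60 → 1/50 → 1/40 → 1/30 — 3 stops slower (brighter).
Net so far: 2/3 stop darker. ISO: 2500 → 3200 → 4000.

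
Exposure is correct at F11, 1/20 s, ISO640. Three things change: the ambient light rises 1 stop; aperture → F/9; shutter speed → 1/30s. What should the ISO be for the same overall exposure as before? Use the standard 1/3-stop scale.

ISO 320

Scene light: 1 stop brighter.
Aperture: f/11 → f/10 → f/9 — 2/3 stop larger aperture (brighter).
Shutter speed: 1/20 → 1/25 → 1/30 — 2/3 stop shorter (darker).
Net so far: 1 stop brighter. ISO: 640 → 500 → 400 → 320.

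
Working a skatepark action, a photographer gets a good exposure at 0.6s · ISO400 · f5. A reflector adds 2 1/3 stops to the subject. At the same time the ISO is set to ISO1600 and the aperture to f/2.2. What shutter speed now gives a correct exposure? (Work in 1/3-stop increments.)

1/160s

Scene light: 2 1/3 stops brighter.
ISO: 400 → 500 → 640 → 800 → 1000 → 1250 → 1600 — 2 stops raised (brighter).
Aperture: f/5 → f/4.5 → f/4 → f/3.5 → f/3.2 → f/2.8 → f/2.5 → f/2.2 — 2 1/3 stops wider (brighter).
Net so far: 6 2/3 stops brighter. Shutter speed: 0.6 → 0.5 → 0.4 → 0.3 → 1/4 → 1/5 → 1/6 → 1/8 → 1/10 → 1/13 → 1/15 → 1/20 → 1/25 → 1/30 → 1/40 → 1/50 → 1/60 → 1/80 → 1/100 → 1/125 → 1/160.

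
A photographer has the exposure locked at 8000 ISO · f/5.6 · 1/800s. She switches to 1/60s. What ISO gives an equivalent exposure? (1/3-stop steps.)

ISO 640

Shutter speed: 1/800 → 1/640 → 1/500 → 1/400 → 1/320 → 1/250 → 1/200 → 1/160 → 1/125 → 1/100 → 1/80 → 1/60 — 3 2/3 stops slower (brighter).
Need 3 2/3 stops darker from the ISO: 8000 → 6400 → 5000 → 4000 → 3200 → 2500 → 2000 → 1600 → 1250 → 1000 → 800 → 640.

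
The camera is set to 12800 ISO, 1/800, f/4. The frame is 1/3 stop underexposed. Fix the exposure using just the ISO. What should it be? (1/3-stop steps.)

Underexposed by 1/3 stop → need 1/3 stop brighter.
ISO: 12800 → 16000.

ISO 16000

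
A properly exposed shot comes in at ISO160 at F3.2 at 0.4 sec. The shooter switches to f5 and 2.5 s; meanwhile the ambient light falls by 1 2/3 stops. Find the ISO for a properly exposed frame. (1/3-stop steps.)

ISO 200

Scene light: 1 2/3 stops darker.
Aperture: f/3.2 → f/3.5 → f/4 → f/4.5 → f/5 — 1 1/3 stops smaller aperture (darker).
Shutter speed: 0.4 → 0.5 → 0.6 → 0.8 → 1 → 1.3 → 1.6 → 2 → 2.5 — 2 2/3 stops longer (brighter).
Net so far: 1/3 stop darker. ISO: 160 → 200.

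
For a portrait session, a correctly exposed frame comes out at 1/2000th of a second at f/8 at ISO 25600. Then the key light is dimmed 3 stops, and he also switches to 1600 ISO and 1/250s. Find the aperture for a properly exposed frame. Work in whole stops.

Scene light: 3 stops darker.
ISO: 25600 → 12800 → 6400 → 3200 → 1600 — 4 stops dropped (darker).
Shutter speed: 1/2000 → 1/1000 → 1/500 → 1/250 — 3 stops slower (brighter).
Net so far: 4 stops darker. Aperture: f/8 → f/5.6 → f/4 → f/2.8 → f/2.

f/2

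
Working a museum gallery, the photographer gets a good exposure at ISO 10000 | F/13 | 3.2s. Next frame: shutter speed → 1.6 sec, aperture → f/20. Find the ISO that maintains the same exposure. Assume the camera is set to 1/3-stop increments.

ISO 51200

Shutter speed: 3.2 → 2.5 → 2 → 1.6 — 1 stop faster (darker).
Aperture: f/13 → f/14 → f/16 → f/18 → f/20 — 1 1/3 stops smaller aperture (darker).
Net change so far: 2 1/3 stops darker. Offset with the ISO: 10000 → 12800 → 16000 → 20000 → 25600 → 32000 → 40000 → 51200.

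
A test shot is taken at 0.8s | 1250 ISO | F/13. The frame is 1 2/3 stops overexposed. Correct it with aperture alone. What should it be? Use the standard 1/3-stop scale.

f/22

Overexposed by 1 2/3 stops → need 1 2/3 stops darker.
Aperture: f/13 → f/14 → f/16 → f/18 → f/20 → f/22.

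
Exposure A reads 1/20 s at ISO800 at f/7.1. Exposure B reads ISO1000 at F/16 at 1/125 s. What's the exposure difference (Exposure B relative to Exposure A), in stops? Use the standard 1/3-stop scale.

Aperture: f/7.1 → f/8 → f/9 → f/10 → f/11 → f/13 → f/14 → f/16 — 2 1/3 stops stopped down (darker).
Shutter speed: 1/20 → 1/25 → 1/30 → 1/40 → 1/50 → 1/60 → 1/80 → 1/100 → 1/125 — 2 2/3 stops faster (darker).
ISO: 800 → 1000 — 1/3 stop higher (brighter).
Net: −2 1/3 −2 2/3 +1/3 = −4 2/3 stops.

4 2/3 stops darker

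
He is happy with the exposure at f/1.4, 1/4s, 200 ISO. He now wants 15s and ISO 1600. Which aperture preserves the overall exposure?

Shutter speed: 1/4 → 1/2 → 1 → 2 → 4 → 8 → 15 — 6 stops longer (brighter).
ISO: 200 → 400 → 800 → 1600 — 3 stops raised (brighter).
Net change so far: 9 stops brighter. Offset with the aperture: f/1.4 → f/2 → f/2.8 → f/4 → f/5.6 → f/8 → f/11 → f/16 → f/22 → f/32.

f/32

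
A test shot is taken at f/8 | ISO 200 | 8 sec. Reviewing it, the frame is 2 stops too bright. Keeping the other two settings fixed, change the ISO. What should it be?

ISO 50

Overexposed by 2 stops → need 2 stops darker.
ISO: 200 → 100 → 50.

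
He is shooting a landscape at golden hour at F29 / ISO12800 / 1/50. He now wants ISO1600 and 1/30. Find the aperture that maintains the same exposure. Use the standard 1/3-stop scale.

f/13

ISO: 12800 → 10000 → 8000 → 6400 → 5000 → 4000 → 3200 → 2500 → 2000 → 1600 — 3 stops lower (darker).
Shutter speed: 1/50 → 1/40 → 1/30 — 2/3 stop slower (brighter).
Net change so far: 2 1/3 stops darker. Offset with the aperture: f/29 → f/25 → f/22 → f/20 → f/18 → f/16 → f/14 → f/13.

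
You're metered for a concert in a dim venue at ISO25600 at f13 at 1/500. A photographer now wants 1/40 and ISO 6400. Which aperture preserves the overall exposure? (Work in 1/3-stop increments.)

Shutter speed: 1/500 → 1/400 → 1/320 → 1/250 → 1/200 → 1/160 → 1/125 → 1/100 → 1/80 → 1/60 → 1/50 → 1/40 — 3 2/3 stops longer (brighter).
ISO: 25600 → 20000 → 16000 → 12800 → 10000 → 8000 → 6400 — 2 stops dropped (darker).
Net change so far: 1 2/3 stops brighter. Offset with the aperture: f/13 → f/14 → f/16 → f/18 → f/20 → f/22.

f/22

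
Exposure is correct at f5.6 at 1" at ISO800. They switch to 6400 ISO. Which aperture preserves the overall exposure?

f/16

ISO: 800 → 1600 → 3200 → 6400 — 3 stops raised (brighter).
Need 3 stops darker from the aperture: f/5.6 → f/8 → f/11 → f/16.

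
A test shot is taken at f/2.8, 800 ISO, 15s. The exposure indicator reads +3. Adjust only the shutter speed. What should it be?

2 s

Overexposed by 3 stops → need 3 stops darker.
Shutter speed: 15 → 8 → 4 → 2.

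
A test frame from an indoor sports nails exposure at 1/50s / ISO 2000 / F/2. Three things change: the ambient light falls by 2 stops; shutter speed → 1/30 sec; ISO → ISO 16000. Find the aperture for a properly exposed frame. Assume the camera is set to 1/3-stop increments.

f/3.5

Scene light: 2 stops darker.
Shutter speed: 1/50 → 1/40 → 1/30 — 2/3 stop slower (brighter).
ISO: 2000 → 2500 → 3200 → 4000 → 5000 → 6400 → 8000 → 10000 → 12800 → 16000 — 3 stops raised (brighter).
Net so far: 1 2/3 stops brighter. Aperture: f/2 → f/2.2 → f/2.5 → f/2.8 → f/3.2 → f/3.5.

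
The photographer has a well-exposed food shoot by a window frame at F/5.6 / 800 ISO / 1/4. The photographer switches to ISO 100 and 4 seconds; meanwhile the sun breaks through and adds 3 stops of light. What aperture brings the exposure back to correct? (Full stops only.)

f/22

Scene light: 3 stops brighter.
ISO: 800 → 400 → 200 → 100 — 3 stops lower (darker).
Shutter speed: 1/4 → 1/2 → 1 → 2 → 4 — 4 stops longer (brighter).
Net so far: 4 stops brighter. Aperture: f/5.6 → f/8 → f/11 → f/16 → f/22.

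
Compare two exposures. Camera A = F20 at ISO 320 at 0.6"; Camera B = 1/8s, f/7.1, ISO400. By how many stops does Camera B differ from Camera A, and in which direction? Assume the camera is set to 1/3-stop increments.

1 stop brighter

Aperture: f/20 → f/18 → f/16 → f/14 → f/13 → f/11 → f/10 → f/9 → f/8 → f/7.1 — 3 stops wider (brighter).
Shutter speed: 0.6 → 0.5 → 0.4 → 0.3 → 1/4 → 1/5 → 1/6 → 1/8 — 2 1/3 stops faster (darker).
ISO: 320 → 400 — 1/3 stop higher (brighter).
Net: +3 −2 1/3 +1/3 = +1 stop.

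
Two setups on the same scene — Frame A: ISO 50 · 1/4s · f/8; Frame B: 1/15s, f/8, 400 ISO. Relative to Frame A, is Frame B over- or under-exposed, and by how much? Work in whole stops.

Aperture: unchanged.
Shutter speed: 1/4 → 1/8 → 1/15 — 2 stops shorter (darker).
ISO: 50 → 100 → 200 → 400 — 3 stops higher (brighter).
Net: −2 +3 = +1 stop.

1 stop brighter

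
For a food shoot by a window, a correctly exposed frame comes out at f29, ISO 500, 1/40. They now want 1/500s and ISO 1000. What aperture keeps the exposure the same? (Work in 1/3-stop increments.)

Shutter speed: 1/40 → 1/50 → 1/60 → 1/80 → 1/100 → 1/125 → 1/160 → 1/200 → 1/250 → 1/320 → 1/400 → 1/500 — 3 2/3 stops shorter (darker).
ISO: 500 → 640 → 800 → 1000 — 1 stop higher (brighter).
Net change so far: 2 2/3 stops darker. Offset with the aperture: f/29 → f/25 → f/22 → f/20 → f/18 → f/16 → f/14 → f/13 → f/11.

f/11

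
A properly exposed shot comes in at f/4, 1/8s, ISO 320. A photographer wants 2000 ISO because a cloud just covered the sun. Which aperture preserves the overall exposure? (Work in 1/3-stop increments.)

ISO: 320 → 400 → 500 → 640 → 800 → 1000 → 1250 → 1600 → 2000 — 2 2/3 stops higher (brighter).
Need 2 2/3 stops darker from the aperture: f/4 → f/4.5 → f/5 → f/5.6 → f/6.3 → f/7.1 → f/8 → f/9 → f/10.

f/10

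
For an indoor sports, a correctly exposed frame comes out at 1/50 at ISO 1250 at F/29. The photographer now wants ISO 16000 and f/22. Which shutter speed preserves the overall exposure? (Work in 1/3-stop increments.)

ISO: 1250 → 1600 → 2000 → 2500 → 3200 → 4000 → 5000 → 6400 → 8000 → 10000 → 12800 → 16000 — 3 2/3 stops higher (brighter).
Aperture: f/29 → f/25 → f/22 — 2/3 stop larger aperture (brighter).
Net change so far: 4 1/3 stops brighter. Offset with the shutter speed: 1/50 → 1/60 → 1/80 → 1/100 → 1/125 → 1/160 → 1/200 → 1/250 → 1/320 → 1/400 → 1/500 → 1/640 → 1/800 → 1/1000.

1/1000s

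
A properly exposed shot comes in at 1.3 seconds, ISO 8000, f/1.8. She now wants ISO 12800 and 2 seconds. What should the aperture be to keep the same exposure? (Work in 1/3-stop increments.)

f/2.8

ISO: 8000 → 10000 → 12800 — 2/3 stop higher (brighter).
Shutter speed: 1.3 → 1.6 → 2 — 2/3 stop slower (brighter).
Net change so far: 1 1/3 stops brighter. Offset with the aperture: f/1.8 → f/2 → f/2.2 → f/2.5 → f/2.8.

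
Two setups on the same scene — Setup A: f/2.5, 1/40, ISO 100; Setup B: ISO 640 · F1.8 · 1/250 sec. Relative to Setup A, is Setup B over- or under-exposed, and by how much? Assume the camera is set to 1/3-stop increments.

1 stop brighter

Aperture: f/2.5 → f/2.2 → f/2 → f/1.8 — 1 stop larger aperture (brighter).
Shutter speed: 1/40 → 1/50 → 1/60 → 1/80 → 1/100 → 1/125 → 1/160 → 1/200 → 1/250 — 2 2/3 stops faster (darker).
ISO: 100 → 125 → 160 → 200 → 250 → 320 → 400 → 500 → 640 — 2 2/3 stops raised (brighter).
Net: +1 −2 2/3 +2 2/3 = +1 stop.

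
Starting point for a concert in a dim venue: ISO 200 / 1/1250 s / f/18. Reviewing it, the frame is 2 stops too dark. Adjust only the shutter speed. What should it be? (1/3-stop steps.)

Underexposed by 2 stops → need 2 stops brighter.
Shutter speed: 1/1250 → 1/1000 → 1/800 → 1/640 → 1/500 → 1/400 → 1/320.

1/320s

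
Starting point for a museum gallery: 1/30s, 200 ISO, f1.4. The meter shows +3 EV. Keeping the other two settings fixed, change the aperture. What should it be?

f/4

Overexposed by 3 stops → need 3 stops darker.
Aperture: f/1.4 → f/2 → f/2.8 → f/4.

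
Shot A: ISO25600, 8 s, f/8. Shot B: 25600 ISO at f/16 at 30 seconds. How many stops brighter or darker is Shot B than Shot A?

same exposure (0 stops)

Aperture: f/8 → f/11 → f/16 — 2 stops narrower (darker).
Shutter speed: 8 → 15 → 30 — 2 stops slower (brighter).
ISO: unchanged.
Net: −2 +2 = 0 stops.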